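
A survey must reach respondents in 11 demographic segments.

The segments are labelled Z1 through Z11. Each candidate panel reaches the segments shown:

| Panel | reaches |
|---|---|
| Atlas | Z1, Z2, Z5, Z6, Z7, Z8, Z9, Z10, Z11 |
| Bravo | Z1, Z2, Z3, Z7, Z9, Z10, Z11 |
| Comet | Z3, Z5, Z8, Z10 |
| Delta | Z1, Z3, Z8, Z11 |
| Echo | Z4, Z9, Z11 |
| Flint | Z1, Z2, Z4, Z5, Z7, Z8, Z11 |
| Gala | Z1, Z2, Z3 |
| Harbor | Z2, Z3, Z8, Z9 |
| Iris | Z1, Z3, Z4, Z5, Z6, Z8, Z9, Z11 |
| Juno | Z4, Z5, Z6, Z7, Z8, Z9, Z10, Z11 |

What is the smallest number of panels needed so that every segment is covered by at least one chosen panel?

Atlas and Iris together: Atlas ∪ Iris = {Z1, Z2, Z3, Z4, Z5, Z6, Z7, Z8, Z9, Z10, Z11} — every segment is covered.
No single panel has all 11 segments (the largest, Atlas, has 9), so 2 is optimal.

2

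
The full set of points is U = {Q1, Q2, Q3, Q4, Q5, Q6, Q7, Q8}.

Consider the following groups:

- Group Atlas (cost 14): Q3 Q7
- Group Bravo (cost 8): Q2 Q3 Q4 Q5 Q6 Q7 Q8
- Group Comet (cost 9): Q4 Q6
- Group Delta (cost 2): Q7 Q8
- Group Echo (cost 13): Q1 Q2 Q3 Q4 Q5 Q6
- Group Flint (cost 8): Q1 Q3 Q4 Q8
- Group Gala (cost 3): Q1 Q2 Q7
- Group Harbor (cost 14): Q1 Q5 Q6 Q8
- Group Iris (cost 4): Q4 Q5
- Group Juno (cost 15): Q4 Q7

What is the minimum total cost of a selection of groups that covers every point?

Bravo, Gala together cover every point (Bravo ∪ Gala = {Q1, Q2, Q3, Q4, Q5, Q6, Q7, Q8}); total cost 8 + 3 = 11.
The greedy pick Delta, Gala, Bravo costs 13; no covering selection beats 11.

11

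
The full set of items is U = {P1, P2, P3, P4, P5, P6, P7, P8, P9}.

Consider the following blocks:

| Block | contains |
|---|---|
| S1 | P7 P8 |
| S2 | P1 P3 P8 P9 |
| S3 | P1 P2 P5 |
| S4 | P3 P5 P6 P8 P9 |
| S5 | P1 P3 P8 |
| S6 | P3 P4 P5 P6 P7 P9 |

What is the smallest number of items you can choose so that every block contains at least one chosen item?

2

H = {P5, P8} meets every block (each contains at least one member of H), and |H| = 2.
The blocks S1, S3 are pairwise disjoint, so any hitting set needs a separate item for each — at least 2. Hence 2 is optimal.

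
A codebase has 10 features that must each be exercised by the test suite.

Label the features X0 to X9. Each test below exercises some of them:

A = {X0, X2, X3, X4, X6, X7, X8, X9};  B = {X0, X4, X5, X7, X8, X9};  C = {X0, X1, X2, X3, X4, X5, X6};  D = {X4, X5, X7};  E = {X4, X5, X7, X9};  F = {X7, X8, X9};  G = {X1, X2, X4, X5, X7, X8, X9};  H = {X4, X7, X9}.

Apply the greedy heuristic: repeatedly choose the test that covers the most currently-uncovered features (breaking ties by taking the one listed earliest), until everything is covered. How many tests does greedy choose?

2

Greedy: pick A (covers 8 new) → pick C (covers 2 new). Total picks: 2.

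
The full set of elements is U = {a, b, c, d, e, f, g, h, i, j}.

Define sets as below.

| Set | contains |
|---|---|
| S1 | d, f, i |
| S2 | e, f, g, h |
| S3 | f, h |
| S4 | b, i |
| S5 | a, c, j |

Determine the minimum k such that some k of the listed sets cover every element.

4

S1, S2, S4, and S5 cover everything between them: the union {a, b, c, d, e, f, g, h, i, j} is all of U.
Only S1 contains d, so S1 is forced; the remaining 7 elements need at least 3 more sets (each remaining set adds at most 3) — so at least 4 sets are needed, and 4 is optimal.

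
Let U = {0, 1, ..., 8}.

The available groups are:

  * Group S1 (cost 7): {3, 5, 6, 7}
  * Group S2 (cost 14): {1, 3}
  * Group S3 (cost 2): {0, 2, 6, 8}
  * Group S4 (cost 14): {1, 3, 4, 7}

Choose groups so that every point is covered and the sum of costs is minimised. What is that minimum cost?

23

S1, S3, S4 together cover every point (S1 ∪ S3 ∪ S4 = {0, 1, 2, 3, 4, 5, 6, 7, 8}); total cost 7 + 2 + 14 = 23.
No covering selection has total cost below 23.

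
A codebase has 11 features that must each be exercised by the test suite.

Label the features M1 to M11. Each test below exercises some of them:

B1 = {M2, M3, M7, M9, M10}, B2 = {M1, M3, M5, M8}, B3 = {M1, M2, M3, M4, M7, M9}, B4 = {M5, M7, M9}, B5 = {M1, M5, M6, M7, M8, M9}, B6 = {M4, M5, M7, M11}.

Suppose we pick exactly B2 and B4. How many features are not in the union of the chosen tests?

5

Union of B2, B4 = {M1, M3, M5, M7, M8, M9}.
Not covered: M2, M4, M6, M10, M11 — 5 features.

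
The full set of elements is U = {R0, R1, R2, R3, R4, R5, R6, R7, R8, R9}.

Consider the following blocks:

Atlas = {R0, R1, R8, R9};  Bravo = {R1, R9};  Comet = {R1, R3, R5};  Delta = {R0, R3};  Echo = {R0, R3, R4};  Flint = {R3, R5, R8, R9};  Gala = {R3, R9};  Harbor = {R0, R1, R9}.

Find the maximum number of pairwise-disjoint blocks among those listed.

Bravo, Delta are pairwise disjoint (Bravo={R1,R9}; Delta={R0,R3}).
Every remaining block overlaps one of these, and no 3 of the listed blocks are pairwise disjoint, so 2 is the maximum.

2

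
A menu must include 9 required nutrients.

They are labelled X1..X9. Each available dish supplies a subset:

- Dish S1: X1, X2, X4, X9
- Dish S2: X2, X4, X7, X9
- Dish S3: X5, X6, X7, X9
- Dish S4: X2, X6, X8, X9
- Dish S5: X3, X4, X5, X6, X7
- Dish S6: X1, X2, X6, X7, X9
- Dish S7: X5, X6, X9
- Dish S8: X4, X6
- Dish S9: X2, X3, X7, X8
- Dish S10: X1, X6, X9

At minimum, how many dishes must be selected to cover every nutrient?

S4 and S5 and S6 together: S4 ∪ S5 ∪ S6 = {X1, X2, X3, X4, X5, X6, X7, X8, X9} — every nutrient is covered.
No 2 of the 10 dishes cover everything (all 45 combinations miss at least one nutrient), so 3 is optimal.

3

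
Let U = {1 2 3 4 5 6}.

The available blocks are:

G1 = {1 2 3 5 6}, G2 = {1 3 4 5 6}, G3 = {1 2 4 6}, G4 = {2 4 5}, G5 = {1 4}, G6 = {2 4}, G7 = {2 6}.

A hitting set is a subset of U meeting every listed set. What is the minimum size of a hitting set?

2

The 2 points {1, 2} hit every block.
The blocks G5, G7 are pairwise disjoint, so any hitting set needs a separate point for each — at least 2. Hence 2 is optimal.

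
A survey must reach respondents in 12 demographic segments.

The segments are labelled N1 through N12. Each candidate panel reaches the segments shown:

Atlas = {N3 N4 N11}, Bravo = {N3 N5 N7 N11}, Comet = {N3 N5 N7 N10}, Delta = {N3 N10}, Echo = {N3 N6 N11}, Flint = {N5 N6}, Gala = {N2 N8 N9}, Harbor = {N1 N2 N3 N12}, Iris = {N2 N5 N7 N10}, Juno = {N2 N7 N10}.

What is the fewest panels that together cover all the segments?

5

Take {Atlas, Echo, Gala, Harbor, Iris}. Their union is {N1, N2, N3, N4, N5, N6, N7, N8, N9, N10, N11, N12}, which is all 12 segments.
No 4 of the 10 panels cover everything (all 210 combinations miss at least one segment), so 5 is optimal.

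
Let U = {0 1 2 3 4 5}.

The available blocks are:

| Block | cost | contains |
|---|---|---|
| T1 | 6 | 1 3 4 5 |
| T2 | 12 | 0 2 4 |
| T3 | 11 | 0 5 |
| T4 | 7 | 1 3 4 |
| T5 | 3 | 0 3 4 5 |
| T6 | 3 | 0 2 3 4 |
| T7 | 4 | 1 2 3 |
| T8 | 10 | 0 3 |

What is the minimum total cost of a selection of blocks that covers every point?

T5, T7 together cover every point (T5 ∪ T7 = {0, 1, 2, 3, 4, 5}); total cost 3 + 4 = 7.
No covering selection has total cost below 7.

7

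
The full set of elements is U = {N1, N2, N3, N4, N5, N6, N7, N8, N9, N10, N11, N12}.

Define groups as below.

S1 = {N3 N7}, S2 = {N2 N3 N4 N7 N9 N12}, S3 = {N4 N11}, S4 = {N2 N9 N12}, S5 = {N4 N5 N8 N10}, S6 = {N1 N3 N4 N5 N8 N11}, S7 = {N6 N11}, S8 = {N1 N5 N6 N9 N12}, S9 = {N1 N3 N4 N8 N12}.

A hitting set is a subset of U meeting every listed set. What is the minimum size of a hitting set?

Take H = {N2, N3, N5, N11}. Each listed group contains at least one of these, so H is a hitting set of size 4.
The groups S1, S4, S5, S7 are pairwise disjoint, so any hitting set needs a separate element for each — at least 4. Hence 4 is optimal.

4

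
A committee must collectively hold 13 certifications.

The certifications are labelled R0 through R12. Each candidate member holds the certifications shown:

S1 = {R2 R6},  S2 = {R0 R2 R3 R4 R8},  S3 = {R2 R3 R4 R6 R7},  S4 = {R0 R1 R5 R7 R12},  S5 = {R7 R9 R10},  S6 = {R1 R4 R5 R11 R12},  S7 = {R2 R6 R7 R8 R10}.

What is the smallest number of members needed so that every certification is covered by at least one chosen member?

Take {S1, S2, S5, S6}. Their union is {R0, R1, R2, R3, R4, R5, R6, R7, R8, R9, R10, R11, R12}, which is all 13 certifications.
No 3 of the 7 members cover everything (all 35 combinations miss at least one certification), so 4 is optimal.

4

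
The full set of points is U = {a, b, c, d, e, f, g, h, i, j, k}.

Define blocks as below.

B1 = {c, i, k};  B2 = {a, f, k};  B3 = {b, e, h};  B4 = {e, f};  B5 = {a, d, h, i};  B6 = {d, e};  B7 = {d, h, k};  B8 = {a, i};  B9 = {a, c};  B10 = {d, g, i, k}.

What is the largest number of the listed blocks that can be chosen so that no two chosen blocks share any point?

3

B3, B9, B10 are pairwise disjoint (B3={b,e,h}; B9={a,c}; B10={d,g,i,k}).
Every remaining block overlaps one of these, and no 4 of the listed blocks are pairwise disjoint, so 3 is the maximum.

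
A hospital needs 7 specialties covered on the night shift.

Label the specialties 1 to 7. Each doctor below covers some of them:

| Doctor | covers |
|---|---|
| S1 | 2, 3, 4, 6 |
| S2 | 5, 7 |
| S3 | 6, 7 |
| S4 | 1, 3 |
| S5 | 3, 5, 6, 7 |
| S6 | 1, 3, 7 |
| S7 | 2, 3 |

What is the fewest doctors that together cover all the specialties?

Take {S1, S2, S6}. Their union is {1, 2, 3, 4, 5, 6, 7}, which is all 7 specialties.
Only S1 contains 4, so S1 is forced; the remaining 3 specialties need at least 2 more doctors (each remaining doctor adds at most 2) — so at least 3 doctors are needed, and 3 is optimal.

3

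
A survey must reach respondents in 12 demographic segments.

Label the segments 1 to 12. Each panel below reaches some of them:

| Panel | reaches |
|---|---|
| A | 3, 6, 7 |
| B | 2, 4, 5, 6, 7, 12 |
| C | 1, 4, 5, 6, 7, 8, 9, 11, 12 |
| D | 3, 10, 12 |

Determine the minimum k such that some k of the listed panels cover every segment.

B and C and D together: B ∪ C ∪ D = {1, 2, 3, 4, 5, 6, 7, 8, 9, 10, 11, 12} — every segment is covered.
Only C contains 1, so C is forced; the remaining 3 segments need at least 2 more panels (each remaining panel adds at most 2) — so at least 3 panels are needed, and 3 is optimal.

3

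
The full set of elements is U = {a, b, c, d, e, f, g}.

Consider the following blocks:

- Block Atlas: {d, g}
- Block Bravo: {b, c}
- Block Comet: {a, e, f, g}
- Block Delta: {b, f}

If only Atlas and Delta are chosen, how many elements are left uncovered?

3

Union of Atlas, Delta = {b, d, f, g}.
Not covered: a, c, e — 3 elements.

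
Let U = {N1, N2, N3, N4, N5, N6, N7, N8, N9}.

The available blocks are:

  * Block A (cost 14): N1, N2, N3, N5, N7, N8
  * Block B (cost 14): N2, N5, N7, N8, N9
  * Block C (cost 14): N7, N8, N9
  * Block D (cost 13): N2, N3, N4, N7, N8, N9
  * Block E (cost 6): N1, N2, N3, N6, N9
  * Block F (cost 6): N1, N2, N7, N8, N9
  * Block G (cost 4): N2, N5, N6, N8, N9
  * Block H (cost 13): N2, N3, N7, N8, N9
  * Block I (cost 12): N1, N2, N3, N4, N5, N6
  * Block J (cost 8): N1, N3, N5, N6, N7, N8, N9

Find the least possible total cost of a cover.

F, I together cover every point (F ∪ I = {N1, N2, N3, N4, N5, N6, N7, N8, N9}); total cost 6 + 12 = 18.
The greedy pick G, J, I costs 24; no covering selection beats 18.

18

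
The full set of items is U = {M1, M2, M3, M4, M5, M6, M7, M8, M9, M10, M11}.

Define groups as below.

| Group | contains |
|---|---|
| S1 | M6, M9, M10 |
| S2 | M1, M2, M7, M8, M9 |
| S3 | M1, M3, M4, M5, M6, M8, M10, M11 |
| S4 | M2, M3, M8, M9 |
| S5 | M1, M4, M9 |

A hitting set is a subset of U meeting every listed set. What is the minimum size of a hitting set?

Take H = {M3, M9}. Each listed group contains at least one of these, so H is a hitting set of size 2.
No single item lies in every group, so at least 2 are needed and 2 is optimal.

2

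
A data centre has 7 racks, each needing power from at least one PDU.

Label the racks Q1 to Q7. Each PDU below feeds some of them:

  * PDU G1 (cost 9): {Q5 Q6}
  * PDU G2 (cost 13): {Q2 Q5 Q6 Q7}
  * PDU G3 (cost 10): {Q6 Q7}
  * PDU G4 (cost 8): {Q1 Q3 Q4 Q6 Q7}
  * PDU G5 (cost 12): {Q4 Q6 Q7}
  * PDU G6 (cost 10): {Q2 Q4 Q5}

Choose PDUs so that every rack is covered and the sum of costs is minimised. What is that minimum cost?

18

G4, G6 together cover every rack (G4 ∪ G6 = {Q1, Q2, Q3, Q4, Q5, Q6, Q7}); total cost 8 + 10 = 18.
No covering selection has total cost below 18.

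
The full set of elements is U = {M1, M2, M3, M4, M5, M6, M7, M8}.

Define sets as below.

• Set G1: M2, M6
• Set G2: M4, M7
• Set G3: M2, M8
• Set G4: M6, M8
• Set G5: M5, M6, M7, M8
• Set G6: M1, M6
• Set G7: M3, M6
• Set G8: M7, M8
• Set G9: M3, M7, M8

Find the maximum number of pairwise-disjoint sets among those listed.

G2, G3, G6 are pairwise disjoint (G2={M4,M7}; G3={M2,M8}; G6={M1,M6}).
Every remaining set overlaps one of these, and no 4 of the listed sets are pairwise disjoint, so 3 is the maximum.

3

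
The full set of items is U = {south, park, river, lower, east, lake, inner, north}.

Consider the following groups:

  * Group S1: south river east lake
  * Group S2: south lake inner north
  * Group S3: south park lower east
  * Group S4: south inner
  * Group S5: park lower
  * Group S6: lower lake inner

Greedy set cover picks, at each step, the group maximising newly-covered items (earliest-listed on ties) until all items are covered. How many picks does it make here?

Greedy: pick S1 (covers 4 new) → pick S2 (covers 2 new) → pick S3 (covers 2 new). Total picks: 3.

3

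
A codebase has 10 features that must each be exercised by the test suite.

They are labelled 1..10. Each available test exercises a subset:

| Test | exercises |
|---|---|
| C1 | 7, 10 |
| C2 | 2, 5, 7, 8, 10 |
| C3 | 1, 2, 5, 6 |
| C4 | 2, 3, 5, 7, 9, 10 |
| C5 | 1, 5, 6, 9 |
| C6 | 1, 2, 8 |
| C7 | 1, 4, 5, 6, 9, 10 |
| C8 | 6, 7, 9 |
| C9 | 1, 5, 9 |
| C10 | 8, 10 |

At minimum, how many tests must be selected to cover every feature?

3

Take {C2, C4, C7}. Their union is {1, 2, 3, 4, 5, 6, 7, 8, 9, 10}, which is all 10 features.
Only C4 contains 3, so C4 is forced; the remaining 4 features need at least 2 more tests (each remaining test adds at most 3) — so at least 3 tests are needed, and 3 is optimal.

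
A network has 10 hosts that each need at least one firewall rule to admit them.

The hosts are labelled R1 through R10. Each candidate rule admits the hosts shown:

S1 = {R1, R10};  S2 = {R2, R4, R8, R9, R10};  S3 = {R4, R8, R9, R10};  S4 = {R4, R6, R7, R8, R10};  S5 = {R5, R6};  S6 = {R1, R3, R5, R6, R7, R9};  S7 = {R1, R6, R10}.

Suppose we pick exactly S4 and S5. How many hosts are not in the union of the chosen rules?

4

Union of S4, S5 = {R4, R5, R6, R7, R8, R10}.
Not covered: R1, R2, R3, R9 — 4 hosts.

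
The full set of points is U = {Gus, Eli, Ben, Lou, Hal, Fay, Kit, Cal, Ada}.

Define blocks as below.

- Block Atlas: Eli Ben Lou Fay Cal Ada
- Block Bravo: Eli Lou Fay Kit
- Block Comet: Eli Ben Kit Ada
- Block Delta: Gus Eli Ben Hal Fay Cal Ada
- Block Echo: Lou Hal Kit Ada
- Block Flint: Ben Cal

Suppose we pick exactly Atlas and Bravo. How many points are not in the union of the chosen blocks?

2

Union of Atlas, Bravo = {Eli, Ben, Lou, Fay, Kit, Cal, Ada}.
Not covered: Gus, Hal — 2 points.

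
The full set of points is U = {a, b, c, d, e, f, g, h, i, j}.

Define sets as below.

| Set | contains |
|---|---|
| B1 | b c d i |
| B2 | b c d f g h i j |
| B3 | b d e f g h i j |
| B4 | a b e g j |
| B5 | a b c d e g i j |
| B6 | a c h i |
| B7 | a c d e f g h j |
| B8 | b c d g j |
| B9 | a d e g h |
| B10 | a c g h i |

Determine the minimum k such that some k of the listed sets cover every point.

Take {B2, B5}. Their union is {a, b, c, d, e, f, g, h, i, j}, which is all 10 points.
No single set has all 10 points (the largest, B2, has 8), so 2 is optimal.

2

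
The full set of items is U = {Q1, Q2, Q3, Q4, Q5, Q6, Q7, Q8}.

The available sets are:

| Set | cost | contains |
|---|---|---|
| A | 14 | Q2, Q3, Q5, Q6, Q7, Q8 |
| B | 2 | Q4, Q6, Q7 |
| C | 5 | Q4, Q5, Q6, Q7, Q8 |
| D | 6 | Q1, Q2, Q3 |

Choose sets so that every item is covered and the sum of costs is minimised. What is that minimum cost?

C, D together cover every item (C ∪ D = {Q1, Q2, Q3, Q4, Q5, Q6, Q7, Q8}); total cost 5 + 6 = 11.
The greedy pick B, D, C costs 13; no covering selection beats 11.

11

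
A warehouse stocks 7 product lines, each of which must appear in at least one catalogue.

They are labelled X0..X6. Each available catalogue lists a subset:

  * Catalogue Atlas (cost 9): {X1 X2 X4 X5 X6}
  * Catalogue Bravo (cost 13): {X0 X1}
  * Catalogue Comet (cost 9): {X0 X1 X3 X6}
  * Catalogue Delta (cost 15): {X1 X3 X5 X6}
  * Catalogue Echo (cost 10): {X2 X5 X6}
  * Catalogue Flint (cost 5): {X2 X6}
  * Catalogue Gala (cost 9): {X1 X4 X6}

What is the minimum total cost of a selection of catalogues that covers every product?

18

Atlas, Comet together cover every product (Atlas ∪ Comet = {X0, X1, X2, X3, X4, X5, X6}); total cost 9 + 9 = 18.
No covering selection has total cost below 18.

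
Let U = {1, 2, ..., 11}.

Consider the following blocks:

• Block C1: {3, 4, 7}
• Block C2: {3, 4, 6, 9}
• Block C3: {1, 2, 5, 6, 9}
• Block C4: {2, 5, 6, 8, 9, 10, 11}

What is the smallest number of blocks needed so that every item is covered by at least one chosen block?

3

C1 and C3 and C4 together: C1 ∪ C3 ∪ C4 = {1, 2, 3, 4, 5, 6, 7, 8, 9, 10, 11} — every item is covered.
Only C3 contains 1, so C3 is forced; the remaining 6 items need at least 2 more blocks (each remaining block adds at most 3) — so at least 3 blocks are needed, and 3 is optimal.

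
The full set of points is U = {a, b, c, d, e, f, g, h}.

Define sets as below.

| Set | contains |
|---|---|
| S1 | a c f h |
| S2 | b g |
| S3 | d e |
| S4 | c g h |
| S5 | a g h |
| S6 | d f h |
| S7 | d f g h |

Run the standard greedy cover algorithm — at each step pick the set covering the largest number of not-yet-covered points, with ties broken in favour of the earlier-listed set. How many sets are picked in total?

Greedy: pick S1 (covers 4 new) → pick S2 (covers 2 new) → pick S3 (covers 2 new). Total picks: 3.

3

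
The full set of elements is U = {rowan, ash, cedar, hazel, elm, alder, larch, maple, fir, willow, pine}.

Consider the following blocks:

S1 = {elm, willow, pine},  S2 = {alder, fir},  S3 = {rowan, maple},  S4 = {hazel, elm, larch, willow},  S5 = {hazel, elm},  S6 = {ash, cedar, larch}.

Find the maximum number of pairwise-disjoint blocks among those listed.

4

S2, S3, S5, S6 are pairwise disjoint (S2={alder,fir}; S3={rowan,maple}; S5={hazel,elm}; S6={ash,cedar,larch}).
Every remaining block overlaps one of these, and no 5 of the listed blocks are pairwise disjoint, so 4 is the maximum.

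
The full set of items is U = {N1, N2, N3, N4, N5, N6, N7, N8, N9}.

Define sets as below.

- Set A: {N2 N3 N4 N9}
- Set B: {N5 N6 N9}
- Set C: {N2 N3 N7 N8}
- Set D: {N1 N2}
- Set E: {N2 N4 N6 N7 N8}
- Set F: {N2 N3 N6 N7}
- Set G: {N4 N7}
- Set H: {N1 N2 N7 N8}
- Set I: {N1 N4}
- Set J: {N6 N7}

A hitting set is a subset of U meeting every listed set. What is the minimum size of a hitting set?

3

Take T = {N2, N4, N6}. Each listed set contains at least one of these, so T is a hitting set of size 3.
The sets B, D, G are pairwise disjoint, so any hitting set needs a separate item for each — at least 3. Hence 3 is optimal.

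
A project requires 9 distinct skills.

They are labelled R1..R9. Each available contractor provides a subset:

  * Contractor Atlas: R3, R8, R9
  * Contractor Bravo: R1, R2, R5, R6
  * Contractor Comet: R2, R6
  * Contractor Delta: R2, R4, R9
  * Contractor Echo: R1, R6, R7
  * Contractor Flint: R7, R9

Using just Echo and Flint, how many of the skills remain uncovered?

5

Union of Echo, Flint = {R1, R6, R7, R9}.
Not covered: R2, R3, R4, R5, R8 — 5 skills.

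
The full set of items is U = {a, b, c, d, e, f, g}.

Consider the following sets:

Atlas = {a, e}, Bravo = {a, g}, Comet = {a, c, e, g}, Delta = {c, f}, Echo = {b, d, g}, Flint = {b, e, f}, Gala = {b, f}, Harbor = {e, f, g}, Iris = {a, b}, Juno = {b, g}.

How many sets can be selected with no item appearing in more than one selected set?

Atlas, Delta, Juno are pairwise disjoint (Atlas={a,e}; Delta={c,f}; Juno={b,g}).
Every remaining set overlaps one of these, and no 4 of the listed sets are pairwise disjoint, so 3 is the maximum.

3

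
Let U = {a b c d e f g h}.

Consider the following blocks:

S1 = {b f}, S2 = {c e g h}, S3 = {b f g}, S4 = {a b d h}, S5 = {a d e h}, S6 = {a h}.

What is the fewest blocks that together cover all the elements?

3

Take {S2, S3, S4}. Their union is {a, b, c, d, e, f, g, h}, which is all 8 elements.
Only S2 contains c, so S2 is forced; the remaining 4 elements need at least 2 more blocks (each remaining block adds at most 3) — so at least 3 blocks are needed, and 3 is optimal.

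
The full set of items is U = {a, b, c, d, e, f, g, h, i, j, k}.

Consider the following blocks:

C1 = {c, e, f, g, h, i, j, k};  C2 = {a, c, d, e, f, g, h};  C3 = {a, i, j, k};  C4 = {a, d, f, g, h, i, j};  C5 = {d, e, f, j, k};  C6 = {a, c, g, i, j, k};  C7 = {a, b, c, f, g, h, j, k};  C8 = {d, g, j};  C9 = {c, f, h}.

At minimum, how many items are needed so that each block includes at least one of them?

Take T = {c, j}. Each listed block contains at least one of these, so T is a hitting set of size 2.
The blocks C3, C9 are pairwise disjoint, so any hitting set needs a separate item for each — at least 2. Hence 2 is optimal.

2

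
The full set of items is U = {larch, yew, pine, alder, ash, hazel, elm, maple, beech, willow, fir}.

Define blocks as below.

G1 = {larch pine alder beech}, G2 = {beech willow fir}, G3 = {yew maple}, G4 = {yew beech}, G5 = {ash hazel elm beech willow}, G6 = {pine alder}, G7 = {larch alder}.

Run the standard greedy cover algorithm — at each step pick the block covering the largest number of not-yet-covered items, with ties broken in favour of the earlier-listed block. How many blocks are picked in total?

4

Greedy: pick G5 (covers 5 new) → pick G1 (covers 3 new) → pick G3 (covers 2 new) → pick G2 (covers 1 new). Total picks: 4.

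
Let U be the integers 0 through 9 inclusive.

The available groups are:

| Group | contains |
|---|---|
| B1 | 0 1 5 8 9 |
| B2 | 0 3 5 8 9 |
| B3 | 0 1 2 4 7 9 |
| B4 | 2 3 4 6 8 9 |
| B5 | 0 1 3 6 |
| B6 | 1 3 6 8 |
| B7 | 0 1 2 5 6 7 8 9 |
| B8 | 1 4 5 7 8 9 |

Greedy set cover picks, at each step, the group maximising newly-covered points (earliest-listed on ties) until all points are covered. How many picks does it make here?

2

Greedy: pick B7 (covers 8 new) → pick B4 (covers 2 new). Total picks: 2.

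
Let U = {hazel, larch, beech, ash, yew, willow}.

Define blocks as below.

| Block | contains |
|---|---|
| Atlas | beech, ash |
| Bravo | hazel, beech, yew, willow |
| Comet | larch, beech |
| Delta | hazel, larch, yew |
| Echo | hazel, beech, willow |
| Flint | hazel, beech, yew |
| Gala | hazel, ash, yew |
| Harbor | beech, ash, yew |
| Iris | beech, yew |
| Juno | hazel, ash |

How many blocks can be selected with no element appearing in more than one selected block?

Comet, Juno are pairwise disjoint (Comet={larch,beech}; Juno={hazel,ash}).
Every remaining block overlaps one of these, and no 3 of the listed blocks are pairwise disjoint, so 2 is the maximum.

2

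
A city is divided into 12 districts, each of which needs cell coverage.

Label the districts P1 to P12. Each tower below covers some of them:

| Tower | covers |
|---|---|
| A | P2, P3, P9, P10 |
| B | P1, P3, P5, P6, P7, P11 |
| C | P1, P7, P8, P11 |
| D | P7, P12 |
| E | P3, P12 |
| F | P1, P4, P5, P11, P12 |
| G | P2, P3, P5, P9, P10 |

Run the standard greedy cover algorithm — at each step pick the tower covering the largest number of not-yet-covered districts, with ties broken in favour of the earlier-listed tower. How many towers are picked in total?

4

Greedy: pick B (covers 6 new) → pick A (covers 3 new) → pick F (covers 2 new) → pick C (covers 1 new). Total picks: 4.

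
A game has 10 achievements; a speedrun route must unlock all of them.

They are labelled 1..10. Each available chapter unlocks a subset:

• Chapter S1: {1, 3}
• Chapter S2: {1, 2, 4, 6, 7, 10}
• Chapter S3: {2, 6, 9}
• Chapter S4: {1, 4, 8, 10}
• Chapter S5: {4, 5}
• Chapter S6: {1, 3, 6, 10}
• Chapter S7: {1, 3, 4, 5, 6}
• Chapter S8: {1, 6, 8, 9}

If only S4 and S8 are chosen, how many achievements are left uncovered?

4

Union of S4, S8 = {1, 4, 6, 8, 9, 10}.
Not covered: 2, 3, 5, 7 — 4 achievements.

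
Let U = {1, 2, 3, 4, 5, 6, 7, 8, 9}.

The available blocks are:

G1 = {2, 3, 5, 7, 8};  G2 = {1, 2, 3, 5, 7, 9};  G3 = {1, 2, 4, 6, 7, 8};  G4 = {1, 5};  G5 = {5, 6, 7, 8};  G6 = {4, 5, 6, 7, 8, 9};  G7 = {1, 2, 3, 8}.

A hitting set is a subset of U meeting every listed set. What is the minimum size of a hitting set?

Take H = {1, 5}. Each listed block contains at least one of these, so H is a hitting set of size 2.
No single point lies in every block, so at least 2 are needed and 2 is optimal.

2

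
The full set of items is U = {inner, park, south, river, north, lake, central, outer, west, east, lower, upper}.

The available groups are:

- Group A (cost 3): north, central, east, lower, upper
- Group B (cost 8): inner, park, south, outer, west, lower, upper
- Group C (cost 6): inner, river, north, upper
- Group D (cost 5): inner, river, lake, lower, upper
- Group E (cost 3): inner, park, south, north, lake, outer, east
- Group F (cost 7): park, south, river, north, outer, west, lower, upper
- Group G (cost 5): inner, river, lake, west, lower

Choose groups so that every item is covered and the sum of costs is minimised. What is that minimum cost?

A, E, G together cover every item (A ∪ E ∪ G = {inner, park, south, river, north, lake, central, outer, west, east, lower, upper}); total cost 3 + 3 + 5 = 11.
No covering selection has total cost below 11.

11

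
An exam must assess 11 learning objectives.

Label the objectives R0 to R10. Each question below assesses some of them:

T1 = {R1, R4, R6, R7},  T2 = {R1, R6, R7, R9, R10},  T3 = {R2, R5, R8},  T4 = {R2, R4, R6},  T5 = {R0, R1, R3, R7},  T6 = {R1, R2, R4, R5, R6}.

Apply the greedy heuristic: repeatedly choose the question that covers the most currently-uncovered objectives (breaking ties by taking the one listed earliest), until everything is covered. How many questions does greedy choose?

4

Greedy: pick T2 (covers 5 new) → pick T3 (covers 3 new) → pick T5 (covers 2 new) → pick T1 (covers 1 new). Total picks: 4.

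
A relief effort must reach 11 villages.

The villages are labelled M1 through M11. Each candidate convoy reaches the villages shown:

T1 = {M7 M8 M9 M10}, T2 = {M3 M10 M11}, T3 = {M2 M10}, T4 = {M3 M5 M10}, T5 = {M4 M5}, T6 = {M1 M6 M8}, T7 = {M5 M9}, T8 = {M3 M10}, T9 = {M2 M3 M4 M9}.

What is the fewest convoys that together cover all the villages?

T1 and T2 and T4 and T6 and T9 together: T1 ∪ T2 ∪ T4 ∪ T6 ∪ T9 = {M1, M2, M3, M4, M5, M6, M7, M8, M9, M10, M11} — every village is covered.
No 4 of the 9 convoys cover everything (all 126 combinations miss at least one village), so 5 is optimal.

5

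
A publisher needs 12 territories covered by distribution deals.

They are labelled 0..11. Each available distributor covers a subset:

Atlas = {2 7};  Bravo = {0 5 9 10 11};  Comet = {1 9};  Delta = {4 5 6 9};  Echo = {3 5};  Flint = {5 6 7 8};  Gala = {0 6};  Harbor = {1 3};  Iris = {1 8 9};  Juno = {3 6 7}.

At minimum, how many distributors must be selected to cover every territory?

Atlas and Bravo and Delta and Iris and Juno together: Atlas ∪ Bravo ∪ Delta ∪ Iris ∪ Juno = {0, 1, 2, 3, 4, 5, 6, 7, 8, 9, 10, 11} — every territory is covered.
No 4 of the 10 distributors cover everything (all 210 combinations miss at least one territory), so 5 is optimal.

5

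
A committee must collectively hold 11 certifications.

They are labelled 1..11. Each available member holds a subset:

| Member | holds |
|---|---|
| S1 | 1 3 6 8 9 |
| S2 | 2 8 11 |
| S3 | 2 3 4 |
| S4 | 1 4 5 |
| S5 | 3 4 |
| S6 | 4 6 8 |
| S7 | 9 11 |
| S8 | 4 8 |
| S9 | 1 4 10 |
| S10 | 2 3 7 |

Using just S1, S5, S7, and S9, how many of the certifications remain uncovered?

3

Union of S1, S5, S7, S9 = {1, 3, 4, 6, 8, 9, 10, 11}.
Not covered: 2, 5, 7 — 3 certifications.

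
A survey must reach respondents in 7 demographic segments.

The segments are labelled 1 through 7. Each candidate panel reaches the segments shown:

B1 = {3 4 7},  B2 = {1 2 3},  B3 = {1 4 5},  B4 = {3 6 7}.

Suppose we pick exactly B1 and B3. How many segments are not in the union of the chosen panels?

2

Union of B1, B3 = {1, 3, 4, 5, 7}.
Not covered: 2, 6 — 2 segments.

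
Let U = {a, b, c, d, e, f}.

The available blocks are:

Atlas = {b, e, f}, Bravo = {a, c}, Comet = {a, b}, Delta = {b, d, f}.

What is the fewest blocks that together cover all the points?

3

Atlas, Bravo, and Delta cover everything between them: the union {a, b, c, d, e, f} is all of U.
Only Bravo contains c, so Bravo is forced; the remaining 4 points need at least 2 more blocks (each remaining block adds at most 3) — so at least 3 blocks are needed, and 3 is optimal.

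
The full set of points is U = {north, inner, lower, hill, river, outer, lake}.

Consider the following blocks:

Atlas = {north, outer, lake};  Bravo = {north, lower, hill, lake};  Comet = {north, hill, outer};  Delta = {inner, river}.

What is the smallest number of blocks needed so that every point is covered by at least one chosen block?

3

Atlas, Bravo, and Delta cover everything between them: the union {north, inner, lower, hill, river, outer, lake} is all of U.
Only Delta contains inner, so Delta is forced; the remaining 5 points need at least 2 more blocks (each remaining block adds at most 4) — so at least 3 blocks are needed, and 3 is optimal.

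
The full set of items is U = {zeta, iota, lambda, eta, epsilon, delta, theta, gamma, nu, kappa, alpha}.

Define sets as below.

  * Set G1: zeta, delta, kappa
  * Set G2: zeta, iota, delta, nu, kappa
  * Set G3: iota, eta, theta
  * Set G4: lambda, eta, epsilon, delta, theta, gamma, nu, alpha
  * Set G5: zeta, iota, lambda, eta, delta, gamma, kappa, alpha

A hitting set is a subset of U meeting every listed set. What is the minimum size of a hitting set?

2

Take H = {zeta, theta}. Each listed set contains at least one of these, so H is a hitting set of size 2.
The sets G1, G3 are pairwise disjoint, so any hitting set needs a separate item for each — at least 2. Hence 2 is optimal.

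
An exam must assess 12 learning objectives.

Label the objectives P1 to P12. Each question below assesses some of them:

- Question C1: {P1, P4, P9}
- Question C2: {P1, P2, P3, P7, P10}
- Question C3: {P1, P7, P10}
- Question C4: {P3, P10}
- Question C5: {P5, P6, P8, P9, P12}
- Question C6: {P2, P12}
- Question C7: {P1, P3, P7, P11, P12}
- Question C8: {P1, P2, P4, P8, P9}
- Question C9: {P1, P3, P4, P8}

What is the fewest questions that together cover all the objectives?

C1 and C2 and C5 and C7 together: C1 ∪ C2 ∪ C5 ∪ C7 = {P1, P2, P3, P4, P5, P6, P7, P8, P9, P10, P11, P12} — every objective is covered.
No 3 of the 9 questions cover everything (all 84 combinations miss at least one objective), so 4 is optimal.

4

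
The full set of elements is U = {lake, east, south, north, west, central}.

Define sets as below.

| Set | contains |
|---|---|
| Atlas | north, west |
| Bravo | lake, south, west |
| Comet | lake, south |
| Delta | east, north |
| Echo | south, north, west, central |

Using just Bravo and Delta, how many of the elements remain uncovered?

1

Union of Bravo, Delta = {lake, east, south, north, west}.
Not covered: central — 1 element.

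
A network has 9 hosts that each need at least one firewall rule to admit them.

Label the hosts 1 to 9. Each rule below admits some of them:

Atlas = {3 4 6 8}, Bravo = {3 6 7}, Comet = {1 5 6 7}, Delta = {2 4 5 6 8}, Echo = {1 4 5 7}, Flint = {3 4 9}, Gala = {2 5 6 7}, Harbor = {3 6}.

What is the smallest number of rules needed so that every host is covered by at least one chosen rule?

3

Take {Comet, Delta, Flint}. Their union is {1, 2, 3, 4, 5, 6, 7, 8, 9}, which is all 9 hosts.
Only Flint contains 9, so Flint is forced; the remaining 6 hosts need at least 2 more rules (each remaining rule adds at most 4) — so at least 3 rules are needed, and 3 is optimal.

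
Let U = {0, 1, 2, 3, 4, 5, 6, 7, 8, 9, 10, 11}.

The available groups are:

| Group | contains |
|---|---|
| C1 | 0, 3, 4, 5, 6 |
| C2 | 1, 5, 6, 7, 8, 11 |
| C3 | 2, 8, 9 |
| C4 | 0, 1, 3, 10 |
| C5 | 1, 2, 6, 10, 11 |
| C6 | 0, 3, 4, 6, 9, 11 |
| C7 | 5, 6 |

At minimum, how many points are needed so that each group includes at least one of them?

3

H = {2, 6, 10} meets every group (each contains at least one member of H), and |H| = 3.
The groups C3, C4, C7 are pairwise disjoint, so any hitting set needs a separate point for each — at least 3. Hence 3 is optimal.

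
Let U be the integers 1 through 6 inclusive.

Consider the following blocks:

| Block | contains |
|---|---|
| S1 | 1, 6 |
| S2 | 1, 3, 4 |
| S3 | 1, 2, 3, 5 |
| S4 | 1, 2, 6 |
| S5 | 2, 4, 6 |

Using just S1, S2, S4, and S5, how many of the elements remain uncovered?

Union of S1, S2, S4, S5 = {1, 2, 3, 4, 6}.
Not covered: 5 — 1 element.

1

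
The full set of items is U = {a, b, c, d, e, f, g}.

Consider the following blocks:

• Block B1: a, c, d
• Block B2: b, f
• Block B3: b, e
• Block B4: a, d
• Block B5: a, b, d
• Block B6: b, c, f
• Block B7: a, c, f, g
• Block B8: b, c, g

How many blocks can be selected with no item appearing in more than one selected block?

B3, B7 are pairwise disjoint (B3={b,e}; B7={a,c,f,g}).
Every remaining block overlaps one of these, and no 3 of the listed blocks are pairwise disjoint, so 2 is the maximum.

2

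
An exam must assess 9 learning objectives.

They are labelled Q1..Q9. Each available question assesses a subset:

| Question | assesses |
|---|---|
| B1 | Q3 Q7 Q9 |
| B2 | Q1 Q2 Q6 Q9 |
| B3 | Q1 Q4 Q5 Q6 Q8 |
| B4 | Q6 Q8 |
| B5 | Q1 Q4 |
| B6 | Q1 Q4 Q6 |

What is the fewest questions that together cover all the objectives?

3

B1 and B2 and B3 together: B1 ∪ B2 ∪ B3 = {Q1, Q2, Q3, Q4, Q5, Q6, Q7, Q8, Q9} — every objective is covered.
Only B2 contains Q2, so B2 is forced; the remaining 5 objectives need at least 2 more questions (each remaining question adds at most 3) — so at least 3 questions are needed, and 3 is optimal.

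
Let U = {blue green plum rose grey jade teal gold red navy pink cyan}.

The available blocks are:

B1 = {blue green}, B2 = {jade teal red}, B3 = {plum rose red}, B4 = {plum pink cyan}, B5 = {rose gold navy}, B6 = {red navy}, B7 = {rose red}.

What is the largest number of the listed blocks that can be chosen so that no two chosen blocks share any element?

4

B1, B2, B4, B5 are pairwise disjoint (B1={blue,green}; B2={jade,teal,red}; B4={plum,pink,cyan}; B5={rose,gold,navy}).
Every remaining block overlaps one of these, and no 5 of the listed blocks are pairwise disjoint, so 4 is the maximum.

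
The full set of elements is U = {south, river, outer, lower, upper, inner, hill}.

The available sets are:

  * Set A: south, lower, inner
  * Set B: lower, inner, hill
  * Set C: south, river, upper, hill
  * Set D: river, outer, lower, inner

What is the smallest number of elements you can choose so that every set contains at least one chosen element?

Take H = {lower, hill}. Each listed set contains at least one of these, so H is a hitting set of size 2.
No single element lies in every set, so at least 2 are needed and 2 is optimal.

2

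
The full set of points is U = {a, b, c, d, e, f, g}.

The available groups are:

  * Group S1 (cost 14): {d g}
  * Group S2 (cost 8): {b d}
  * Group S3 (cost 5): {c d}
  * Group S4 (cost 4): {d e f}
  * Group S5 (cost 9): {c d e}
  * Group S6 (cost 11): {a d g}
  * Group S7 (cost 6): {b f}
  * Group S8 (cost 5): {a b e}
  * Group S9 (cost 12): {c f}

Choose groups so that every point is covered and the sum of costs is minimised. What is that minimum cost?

S3, S4, S6, S8 together cover every point (S3 ∪ S4 ∪ S6 ∪ S8 = {a, b, c, d, e, f, g}); total cost 5 + 4 + 11 + 5 = 25.
No covering selection has total cost below 25.

25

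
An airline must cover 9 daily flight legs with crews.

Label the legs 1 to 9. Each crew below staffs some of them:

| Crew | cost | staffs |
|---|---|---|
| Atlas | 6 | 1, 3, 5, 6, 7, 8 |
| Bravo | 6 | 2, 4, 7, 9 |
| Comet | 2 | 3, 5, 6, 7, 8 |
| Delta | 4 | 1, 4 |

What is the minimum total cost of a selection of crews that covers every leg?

12

Atlas, Bravo together cover every leg (Atlas ∪ Bravo = {1, 2, 3, 4, 5, 6, 7, 8, 9}); total cost 6 + 6 = 12.
No covering selection has total cost below 12.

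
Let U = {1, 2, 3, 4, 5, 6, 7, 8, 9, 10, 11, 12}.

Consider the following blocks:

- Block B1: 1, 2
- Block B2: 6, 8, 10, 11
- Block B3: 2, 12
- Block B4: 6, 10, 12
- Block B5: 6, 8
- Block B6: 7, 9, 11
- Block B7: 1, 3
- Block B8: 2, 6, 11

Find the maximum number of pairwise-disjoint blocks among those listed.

4

B3, B5, B6, B7 are pairwise disjoint (B3={2,12}; B5={6,8}; B6={7,9,11}; B7={1,3}).
Every remaining block overlaps one of these, and no 5 of the listed blocks are pairwise disjoint, so 4 is the maximum.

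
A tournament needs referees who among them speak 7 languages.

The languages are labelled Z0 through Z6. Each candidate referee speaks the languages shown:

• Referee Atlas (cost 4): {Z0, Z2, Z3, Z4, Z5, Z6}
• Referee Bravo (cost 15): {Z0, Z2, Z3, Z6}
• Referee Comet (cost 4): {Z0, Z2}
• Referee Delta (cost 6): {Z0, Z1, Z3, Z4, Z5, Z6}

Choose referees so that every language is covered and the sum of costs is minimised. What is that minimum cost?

10

Comet, Delta together cover every language (Comet ∪ Delta = {Z0, Z1, Z2, Z3, Z4, Z5, Z6}); total cost 4 + 6 = 10.
No covering selection has total cost below 10.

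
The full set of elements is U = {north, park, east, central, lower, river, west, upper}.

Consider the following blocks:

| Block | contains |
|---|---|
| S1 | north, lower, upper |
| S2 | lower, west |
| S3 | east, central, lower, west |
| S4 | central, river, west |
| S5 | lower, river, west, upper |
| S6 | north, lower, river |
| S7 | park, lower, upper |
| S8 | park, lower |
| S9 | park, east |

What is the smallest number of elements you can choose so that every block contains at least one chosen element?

The 3 elements {park, lower, west} hit every block.
The blocks S1, S4, S9 are pairwise disjoint, so any hitting set needs a separate element for each — at least 3. Hence 3 is optimal.

3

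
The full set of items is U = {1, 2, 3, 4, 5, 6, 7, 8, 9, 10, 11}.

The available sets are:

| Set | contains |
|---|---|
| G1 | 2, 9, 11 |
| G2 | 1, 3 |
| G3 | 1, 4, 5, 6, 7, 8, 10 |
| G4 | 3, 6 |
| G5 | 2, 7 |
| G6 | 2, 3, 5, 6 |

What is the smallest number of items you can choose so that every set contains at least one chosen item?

3

Take H = {1, 2, 3}. Each listed set contains at least one of these, so H is a hitting set of size 3.
No choice of 2 items meets every set, so 3 is the minimum.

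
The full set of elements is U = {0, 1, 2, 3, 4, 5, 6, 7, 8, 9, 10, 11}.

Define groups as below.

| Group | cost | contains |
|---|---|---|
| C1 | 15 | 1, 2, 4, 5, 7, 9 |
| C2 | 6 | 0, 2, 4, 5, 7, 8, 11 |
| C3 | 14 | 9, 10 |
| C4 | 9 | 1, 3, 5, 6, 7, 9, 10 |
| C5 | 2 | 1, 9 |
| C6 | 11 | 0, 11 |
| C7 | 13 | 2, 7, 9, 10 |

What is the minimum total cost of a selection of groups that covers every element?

15

C2, C4 together cover every element (C2 ∪ C4 = {0, 1, 2, 3, 4, 5, 6, 7, 8, 9, 10, 11}); total cost 6 + 9 = 15.
The greedy pick C2, C5, C4 costs 17; no covering selection beats 15.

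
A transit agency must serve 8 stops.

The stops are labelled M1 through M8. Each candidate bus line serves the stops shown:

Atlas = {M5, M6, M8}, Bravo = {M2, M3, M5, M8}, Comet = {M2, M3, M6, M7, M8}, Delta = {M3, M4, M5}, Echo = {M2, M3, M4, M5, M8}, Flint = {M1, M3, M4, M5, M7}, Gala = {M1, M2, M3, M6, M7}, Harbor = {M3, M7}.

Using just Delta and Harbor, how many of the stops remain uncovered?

4

Union of Delta, Harbor = {M3, M4, M5, M7}.
Not covered: M1, M2, M6, M8 — 4 stops.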